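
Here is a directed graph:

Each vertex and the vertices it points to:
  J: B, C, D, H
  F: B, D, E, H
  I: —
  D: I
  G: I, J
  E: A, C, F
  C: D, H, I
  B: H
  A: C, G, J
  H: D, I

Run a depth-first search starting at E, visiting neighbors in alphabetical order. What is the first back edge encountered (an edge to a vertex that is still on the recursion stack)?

F->E

DFS from E (visiting neighbors in alphabetical order); mark gray on enter, black on exit:
E gray
  A gray
    C gray
      D gray
        I gray
        I black
      D black
      H gray
        H→D: D black — skip
        H→I: I black — skip
      H black
      C→I: I black — skip
    C black
    G gray
      G→I: I black — skip
      J gray
        B gray
          B→H: H black — skip
        B black
        J→C: C black — skip
        J→D: D black — skip
        J→H: H black — skip
      J black
    G black
    A→J: J black — skip
  A black
  E→C: C black — skip
  F gray
    F→B: B black — skip
    F→D: D black — skip
    F→E: E is gray → back edge
First back edge: F → E.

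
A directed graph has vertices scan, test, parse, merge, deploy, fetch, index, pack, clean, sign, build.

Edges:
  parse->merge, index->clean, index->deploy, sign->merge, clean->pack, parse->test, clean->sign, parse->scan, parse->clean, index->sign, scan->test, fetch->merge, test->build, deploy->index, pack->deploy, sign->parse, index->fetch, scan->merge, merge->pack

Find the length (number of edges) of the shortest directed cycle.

For each vertex v, BFS finds the shortest path from v back to v.
The shortest such closed walk is deploy → index → deploy, length 2.

2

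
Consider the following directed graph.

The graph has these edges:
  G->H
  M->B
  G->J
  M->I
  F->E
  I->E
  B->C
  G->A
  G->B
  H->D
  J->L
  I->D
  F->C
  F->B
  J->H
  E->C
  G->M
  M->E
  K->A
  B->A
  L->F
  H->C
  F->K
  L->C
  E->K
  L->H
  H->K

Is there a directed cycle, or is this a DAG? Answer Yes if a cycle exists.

No

DFS with white/gray/black marking, starting from D:
D gray
D black
A gray
A black
B gray
  B→A: A black — skip
  C gray
  C black
B black
E gray
  E→C: C black — skip
  K gray
    K→A: A black — skip
  K black
E black
F gray
  F→C: C black — skip
  F→E: E black — skip
  F→B: B black — skip
  F→K: K black — skip
F black
G gray
  G→B: B black — skip
  M gray
    M→B: B black — skip
    I gray
      I→E: E black — skip
      I→D: D black — skip
    I black
    M→E: E black — skip
  M black
  J gray
    H gray
      H→K: K black — skip
      H→D: D black — skip
      H→C: C black — skip
    H black
    L gray
      L→C: C black — skip
      L→H: H black — skip
      L→F: F black — skip
    L black
  J black
  G→A: A black — skip
  G→H: H black — skip
G black
Every edge goes to a white or black vertex — no back edge, so the graph is acyclic.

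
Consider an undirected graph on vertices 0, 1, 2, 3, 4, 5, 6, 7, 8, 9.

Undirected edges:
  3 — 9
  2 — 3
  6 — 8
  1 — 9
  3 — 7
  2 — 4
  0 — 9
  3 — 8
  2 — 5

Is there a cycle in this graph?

No

DFS, tracking each vertex's parent; an edge to a visited non-parent vertex closes a cycle.
Start from 8:
visit 8 (parent –)
  visit 3 (parent 8)
    visit 7 (parent 3)
      7–3: parent, skip
    visit 9 (parent 3)
      visit 0 (parent 9)
        0–9: parent, skip
      visit 1 (parent 9)
        1–9: parent, skip
      9–3: parent, skip
    3–8: parent, skip
    visit 2 (parent 3)
      visit 5 (parent 2)
        5–2: parent, skip
      visit 4 (parent 2)
        4–2: parent, skip
      2–3: parent, skip
  visit 6 (parent 8)
    6–8: parent, skip
No non-parent visited neighbor found — the graph is a forest.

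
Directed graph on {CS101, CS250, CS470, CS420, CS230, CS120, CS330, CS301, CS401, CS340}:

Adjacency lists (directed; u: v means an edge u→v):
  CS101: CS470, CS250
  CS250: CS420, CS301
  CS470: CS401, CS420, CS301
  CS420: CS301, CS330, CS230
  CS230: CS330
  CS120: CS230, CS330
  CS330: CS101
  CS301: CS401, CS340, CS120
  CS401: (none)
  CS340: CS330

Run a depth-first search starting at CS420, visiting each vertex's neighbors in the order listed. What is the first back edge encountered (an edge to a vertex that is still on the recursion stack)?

CS470->CS420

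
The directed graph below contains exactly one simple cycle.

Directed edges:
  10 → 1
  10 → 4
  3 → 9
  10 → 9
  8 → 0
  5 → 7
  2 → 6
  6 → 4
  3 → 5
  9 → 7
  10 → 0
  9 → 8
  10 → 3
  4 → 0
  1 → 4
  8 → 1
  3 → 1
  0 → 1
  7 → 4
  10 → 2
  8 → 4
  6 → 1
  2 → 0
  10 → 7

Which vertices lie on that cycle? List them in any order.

0, 1, 4

DFS with gray/black marking from 0:
0 gray
  1 gray
    4 gray
      4→0: 0 is gray → back edge
Back edge closes the cycle 0 → 1 → 4 → 0; its vertices are {0, 1, 4}.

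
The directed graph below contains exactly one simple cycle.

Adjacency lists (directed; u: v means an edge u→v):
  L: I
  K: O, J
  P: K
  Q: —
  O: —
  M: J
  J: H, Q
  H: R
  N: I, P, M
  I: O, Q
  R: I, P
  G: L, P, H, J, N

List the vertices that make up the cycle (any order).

DFS with gray/black marking from H:
H gray
  R gray
    I gray
      O gray
      O black
      Q gray
      Q black
    I black
    P gray
      K gray
        K→O: O black — skip
        J gray
          J→H: H is gray → back edge
Back edge closes the cycle H → R → P → K → J → H; its vertices are {H, J, K, P, R}.

H, J, K, P, R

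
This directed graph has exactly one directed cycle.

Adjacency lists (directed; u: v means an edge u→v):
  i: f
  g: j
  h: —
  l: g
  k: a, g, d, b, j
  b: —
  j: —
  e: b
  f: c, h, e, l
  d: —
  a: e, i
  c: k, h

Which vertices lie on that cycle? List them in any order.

a, c, f, i, k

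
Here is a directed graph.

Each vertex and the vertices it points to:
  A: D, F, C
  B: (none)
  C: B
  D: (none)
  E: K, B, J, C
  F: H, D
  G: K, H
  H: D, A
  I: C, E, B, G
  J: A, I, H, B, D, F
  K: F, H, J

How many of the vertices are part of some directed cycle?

8

A vertex is on a directed cycle iff it belongs to a strongly connected component of size ≥ 2 (or has a self-loop).
The vertices on cycles are {A, E, F, G, H, I, J, K} — 8 in total.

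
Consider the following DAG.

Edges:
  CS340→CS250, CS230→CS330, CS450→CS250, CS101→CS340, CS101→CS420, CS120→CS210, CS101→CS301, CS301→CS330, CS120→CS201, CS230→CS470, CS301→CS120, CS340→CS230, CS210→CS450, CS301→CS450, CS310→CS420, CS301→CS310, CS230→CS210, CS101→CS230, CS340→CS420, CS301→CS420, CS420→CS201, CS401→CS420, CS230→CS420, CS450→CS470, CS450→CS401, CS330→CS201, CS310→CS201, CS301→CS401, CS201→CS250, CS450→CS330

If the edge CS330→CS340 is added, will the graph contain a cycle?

Yes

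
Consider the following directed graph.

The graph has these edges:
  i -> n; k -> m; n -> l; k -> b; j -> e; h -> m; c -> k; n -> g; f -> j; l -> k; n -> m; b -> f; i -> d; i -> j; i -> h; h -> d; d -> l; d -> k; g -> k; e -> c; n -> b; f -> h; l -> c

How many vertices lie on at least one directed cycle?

A vertex is on a directed cycle iff it belongs to a strongly connected component of size ≥ 2 (or has a self-loop).
The vertices on cycles are {b, c, d, e, f, h, j, k, l} — 9 in total.

9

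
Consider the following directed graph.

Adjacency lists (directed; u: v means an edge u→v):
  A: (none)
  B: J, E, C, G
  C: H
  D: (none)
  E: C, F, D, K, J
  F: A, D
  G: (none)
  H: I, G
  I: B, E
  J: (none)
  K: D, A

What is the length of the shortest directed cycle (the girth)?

4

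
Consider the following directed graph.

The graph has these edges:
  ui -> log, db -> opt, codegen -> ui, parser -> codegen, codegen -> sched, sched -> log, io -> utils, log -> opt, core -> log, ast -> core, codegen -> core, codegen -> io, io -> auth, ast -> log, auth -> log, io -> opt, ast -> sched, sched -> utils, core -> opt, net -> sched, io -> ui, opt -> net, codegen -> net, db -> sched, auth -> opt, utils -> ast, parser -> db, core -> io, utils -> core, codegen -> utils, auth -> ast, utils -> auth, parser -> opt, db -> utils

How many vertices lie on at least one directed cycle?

A vertex is on a directed cycle iff it belongs to a strongly connected component of size ≥ 2 (or has a self-loop).
The vertices on cycles are {io, ui, ast, log, net, opt, auth, core, sched, utils} — 10 in total.

10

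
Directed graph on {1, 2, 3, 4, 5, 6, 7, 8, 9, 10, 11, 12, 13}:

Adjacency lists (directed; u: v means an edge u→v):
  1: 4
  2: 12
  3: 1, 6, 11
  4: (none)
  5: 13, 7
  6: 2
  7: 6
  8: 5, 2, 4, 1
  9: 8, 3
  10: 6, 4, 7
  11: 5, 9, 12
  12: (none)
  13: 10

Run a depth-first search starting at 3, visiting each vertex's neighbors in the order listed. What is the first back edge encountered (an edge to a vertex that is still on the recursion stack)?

9→3

DFS from 3 (visiting each vertex's neighbors in the order listed); mark gray on enter, black on exit:
3 gray
  1 gray
    4 gray
    4 black
  1 black
  6 gray
    2 gray
      12 gray
      12 black
    2 black
  6 black
  11 gray
    5 gray
      13 gray
        10 gray
          10→6: 6 black — skip
          10→4: 4 black — skip
          7 gray
            7→6: 6 black — skip
          7 black
        10 black
      13 black
      5→7: 7 black — skip
    5 black
    9 gray
      8 gray
        8→5: 5 black — skip
        8→2: 2 black — skip
        8→4: 4 black — skip
        8→1: 1 black — skip
      8 black
      9→3: 3 is gray → back edge
First back edge: 9 → 3.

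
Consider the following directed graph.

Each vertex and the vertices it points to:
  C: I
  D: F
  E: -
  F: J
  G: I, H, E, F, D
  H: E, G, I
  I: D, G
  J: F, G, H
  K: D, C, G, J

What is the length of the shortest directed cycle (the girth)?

2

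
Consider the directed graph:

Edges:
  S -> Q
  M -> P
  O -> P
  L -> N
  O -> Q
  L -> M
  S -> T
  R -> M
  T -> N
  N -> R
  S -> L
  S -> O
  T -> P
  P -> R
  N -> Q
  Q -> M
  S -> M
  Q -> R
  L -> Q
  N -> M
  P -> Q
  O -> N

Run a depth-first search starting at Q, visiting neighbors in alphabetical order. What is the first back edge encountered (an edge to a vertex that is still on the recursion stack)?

P→Q

DFS from Q (visiting neighbors in alphabetical order); mark gray on enter, black on exit:
Q gray
  M gray
    P gray
      P→Q: Q is gray → back edge
First back edge: P → Q.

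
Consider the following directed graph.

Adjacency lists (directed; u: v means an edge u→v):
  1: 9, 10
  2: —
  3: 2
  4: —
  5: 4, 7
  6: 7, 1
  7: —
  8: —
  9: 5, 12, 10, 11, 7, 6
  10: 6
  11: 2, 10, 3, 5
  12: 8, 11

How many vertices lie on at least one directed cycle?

6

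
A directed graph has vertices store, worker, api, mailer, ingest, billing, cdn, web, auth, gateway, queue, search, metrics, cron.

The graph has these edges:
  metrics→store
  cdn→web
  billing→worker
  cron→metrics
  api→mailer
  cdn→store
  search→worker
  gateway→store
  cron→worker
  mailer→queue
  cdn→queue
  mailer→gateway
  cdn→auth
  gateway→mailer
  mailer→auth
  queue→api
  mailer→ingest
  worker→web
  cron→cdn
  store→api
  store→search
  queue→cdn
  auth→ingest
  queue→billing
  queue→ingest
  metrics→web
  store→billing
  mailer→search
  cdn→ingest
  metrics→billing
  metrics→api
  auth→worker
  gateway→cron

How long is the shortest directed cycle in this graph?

2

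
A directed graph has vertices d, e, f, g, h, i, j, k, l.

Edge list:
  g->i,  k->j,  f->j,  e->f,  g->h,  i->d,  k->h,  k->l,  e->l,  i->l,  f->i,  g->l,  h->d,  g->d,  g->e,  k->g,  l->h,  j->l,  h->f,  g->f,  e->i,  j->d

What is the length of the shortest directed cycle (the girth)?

For each vertex v, BFS finds the shortest path from v back to v.
The shortest such closed walk is j → l → h → f → j, length 4.

4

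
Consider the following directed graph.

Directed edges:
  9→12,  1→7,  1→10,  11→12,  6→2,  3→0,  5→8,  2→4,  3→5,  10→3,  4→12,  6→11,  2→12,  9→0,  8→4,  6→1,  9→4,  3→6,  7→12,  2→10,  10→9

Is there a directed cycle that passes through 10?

Yes

10 is on a cycle iff 10 can reach itself via ≥1 edge.
10 → 3 → 6 → 1 → 10 — yes.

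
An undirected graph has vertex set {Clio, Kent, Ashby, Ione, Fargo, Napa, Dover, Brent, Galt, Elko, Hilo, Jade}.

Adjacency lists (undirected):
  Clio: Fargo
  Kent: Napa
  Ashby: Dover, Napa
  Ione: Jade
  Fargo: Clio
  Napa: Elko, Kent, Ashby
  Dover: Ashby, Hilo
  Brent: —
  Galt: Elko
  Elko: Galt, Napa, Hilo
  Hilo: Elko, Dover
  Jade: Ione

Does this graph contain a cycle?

Yes

DFS, tracking each vertex's parent; an edge to a visited non-parent vertex closes a cycle.
Start from Galt:
visit Galt (parent –)
  visit Elko (parent Galt)
    Elko–Galt: parent, skip
    visit Napa (parent Elko)
      Napa–Elko: parent, skip
      visit Kent (parent Napa)
        Kent–Napa: parent, skip
      visit Ashby (parent Napa)
        visit Dover (parent Ashby)
          Dover–Ashby: parent, skip
          visit Hilo (parent Dover)
            Hilo–Elko: Elko visited and ≠ parent → cycle
Cycle: Elko – Napa – Ashby – Dover – Hilo – Elko.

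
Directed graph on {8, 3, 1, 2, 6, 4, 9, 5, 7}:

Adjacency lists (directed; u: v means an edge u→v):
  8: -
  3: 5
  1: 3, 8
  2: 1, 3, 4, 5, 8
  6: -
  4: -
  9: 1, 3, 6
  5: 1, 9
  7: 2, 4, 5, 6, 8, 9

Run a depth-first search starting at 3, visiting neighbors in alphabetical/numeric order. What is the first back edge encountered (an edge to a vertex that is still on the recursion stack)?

1->3

DFS from 3 (visiting neighbors in alphabetical/numeric order); mark gray on enter, black on exit:
3 gray
  5 gray
    1 gray
      1→3: 3 is gray → back edge
First back edge: 1 → 3.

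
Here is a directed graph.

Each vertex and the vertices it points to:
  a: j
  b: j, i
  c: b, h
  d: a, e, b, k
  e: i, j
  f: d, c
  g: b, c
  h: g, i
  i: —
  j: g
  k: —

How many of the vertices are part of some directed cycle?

5

A vertex is on a directed cycle iff it belongs to a strongly connected component of size ≥ 2 (or has a self-loop).
The vertices on cycles are {b, c, g, h, j} — 5 in total.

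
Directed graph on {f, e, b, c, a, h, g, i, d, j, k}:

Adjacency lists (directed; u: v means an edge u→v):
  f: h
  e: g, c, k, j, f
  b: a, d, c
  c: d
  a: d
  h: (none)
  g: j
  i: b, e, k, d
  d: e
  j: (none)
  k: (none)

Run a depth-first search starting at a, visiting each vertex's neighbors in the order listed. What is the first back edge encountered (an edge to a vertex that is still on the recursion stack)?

c->d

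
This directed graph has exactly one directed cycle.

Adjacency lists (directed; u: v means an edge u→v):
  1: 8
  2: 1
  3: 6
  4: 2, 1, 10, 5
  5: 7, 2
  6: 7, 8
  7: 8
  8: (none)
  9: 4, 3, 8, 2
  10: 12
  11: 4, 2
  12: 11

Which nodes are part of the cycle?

DFS with gray/black marking from 4:
4 gray
  2 gray
    1 gray
      8 gray
      8 black
    1 black
  2 black
  4→1: 1 black — skip
  10 gray
    12 gray
      11 gray
        11→4: 4 is gray → back edge
Back edge closes the cycle 4 → 10 → 12 → 11 → 4; its vertices are {4, 10, 11, 12}.

4, 10, 11, 12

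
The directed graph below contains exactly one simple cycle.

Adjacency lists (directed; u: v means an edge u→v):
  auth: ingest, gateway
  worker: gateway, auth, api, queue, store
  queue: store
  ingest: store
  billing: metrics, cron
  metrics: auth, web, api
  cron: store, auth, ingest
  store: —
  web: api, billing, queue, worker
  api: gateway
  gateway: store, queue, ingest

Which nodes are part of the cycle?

web, billing, metrics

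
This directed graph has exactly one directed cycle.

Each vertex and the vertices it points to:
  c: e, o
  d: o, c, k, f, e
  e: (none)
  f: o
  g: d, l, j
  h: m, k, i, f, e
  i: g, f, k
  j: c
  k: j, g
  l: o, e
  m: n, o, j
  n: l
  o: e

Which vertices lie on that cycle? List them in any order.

d, g, k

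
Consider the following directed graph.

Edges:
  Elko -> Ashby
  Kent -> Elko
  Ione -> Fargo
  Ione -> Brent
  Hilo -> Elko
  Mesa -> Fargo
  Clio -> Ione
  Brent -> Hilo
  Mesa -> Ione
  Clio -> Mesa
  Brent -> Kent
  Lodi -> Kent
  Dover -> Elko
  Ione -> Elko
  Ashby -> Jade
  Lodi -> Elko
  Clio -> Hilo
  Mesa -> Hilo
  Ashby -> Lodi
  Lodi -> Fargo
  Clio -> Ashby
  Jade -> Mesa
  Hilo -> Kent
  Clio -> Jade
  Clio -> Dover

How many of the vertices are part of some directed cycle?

A vertex is on a directed cycle iff it belongs to a strongly connected component of size ≥ 2 (or has a self-loop).
The vertices on cycles are {Elko, Hilo, Ione, Jade, Kent, Lodi, Mesa, Ashby, Brent} — 9 in total.

9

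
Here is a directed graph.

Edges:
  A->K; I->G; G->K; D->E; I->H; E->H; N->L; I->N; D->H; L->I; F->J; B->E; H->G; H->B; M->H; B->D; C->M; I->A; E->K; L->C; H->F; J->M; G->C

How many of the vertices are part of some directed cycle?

A vertex is on a directed cycle iff it belongs to a strongly connected component of size ≥ 2 (or has a self-loop).
The vertices on cycles are {B, C, D, E, F, G, H, I, J, L, M, N} — 12 in total.

12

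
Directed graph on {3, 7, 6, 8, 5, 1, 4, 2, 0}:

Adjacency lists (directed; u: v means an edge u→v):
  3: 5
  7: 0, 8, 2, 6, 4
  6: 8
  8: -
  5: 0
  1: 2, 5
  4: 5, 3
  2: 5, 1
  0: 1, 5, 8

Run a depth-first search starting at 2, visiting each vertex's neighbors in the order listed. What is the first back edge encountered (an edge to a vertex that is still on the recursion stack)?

1->2

DFS from 2 (visiting each vertex's neighbors in the order listed); mark gray on enter, black on exit:
2 gray
  5 gray
    0 gray
      1 gray
        1→2: 2 is gray → back edge
First back edge: 1 → 2.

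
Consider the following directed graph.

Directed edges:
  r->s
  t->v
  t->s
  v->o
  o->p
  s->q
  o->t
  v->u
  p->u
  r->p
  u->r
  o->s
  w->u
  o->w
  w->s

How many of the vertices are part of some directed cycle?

A vertex is on a directed cycle iff it belongs to a strongly connected component of size ≥ 2 (or has a self-loop).
The vertices on cycles are {o, p, r, t, u, v} — 6 in total.

6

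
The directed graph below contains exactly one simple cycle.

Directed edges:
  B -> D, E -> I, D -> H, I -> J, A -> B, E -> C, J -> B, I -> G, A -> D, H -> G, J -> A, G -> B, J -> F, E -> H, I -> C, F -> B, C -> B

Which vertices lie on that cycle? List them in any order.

DFS with gray/black marking from H:
H gray
  G gray
    B gray
      D gray
        D→H: H is gray → back edge
Back edge closes the cycle H → G → B → D → H; its vertices are {B, D, G, H}.

B, D, G, H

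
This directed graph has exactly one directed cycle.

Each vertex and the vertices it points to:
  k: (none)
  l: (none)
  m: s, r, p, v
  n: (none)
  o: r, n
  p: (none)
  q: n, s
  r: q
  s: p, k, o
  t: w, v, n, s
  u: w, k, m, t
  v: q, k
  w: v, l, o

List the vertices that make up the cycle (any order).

o, q, r, s

DFS with gray/black marking from s:
s gray
  p gray
  p black
  k gray
  k black
  o gray
    r gray
      q gray
        n gray
        n black
        q→s: s is gray → back edge
Back edge closes the cycle s → o → r → q → s; its vertices are {o, q, r, s}.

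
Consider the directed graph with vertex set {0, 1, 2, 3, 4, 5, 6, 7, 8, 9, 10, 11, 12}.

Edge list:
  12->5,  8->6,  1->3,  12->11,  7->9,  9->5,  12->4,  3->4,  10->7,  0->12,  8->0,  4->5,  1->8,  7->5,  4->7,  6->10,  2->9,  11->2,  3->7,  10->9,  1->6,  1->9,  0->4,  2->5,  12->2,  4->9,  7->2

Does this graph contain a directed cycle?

No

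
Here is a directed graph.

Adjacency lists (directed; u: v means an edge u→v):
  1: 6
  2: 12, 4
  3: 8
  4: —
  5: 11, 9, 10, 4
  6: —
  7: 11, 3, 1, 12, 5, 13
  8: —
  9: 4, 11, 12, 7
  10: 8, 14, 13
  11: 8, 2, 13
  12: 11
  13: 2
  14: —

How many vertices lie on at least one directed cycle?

A vertex is on a directed cycle iff it belongs to a strongly connected component of size ≥ 2 (or has a self-loop).
The vertices on cycles are {2, 5, 7, 9, 11, 12, 13} — 7 in total.

7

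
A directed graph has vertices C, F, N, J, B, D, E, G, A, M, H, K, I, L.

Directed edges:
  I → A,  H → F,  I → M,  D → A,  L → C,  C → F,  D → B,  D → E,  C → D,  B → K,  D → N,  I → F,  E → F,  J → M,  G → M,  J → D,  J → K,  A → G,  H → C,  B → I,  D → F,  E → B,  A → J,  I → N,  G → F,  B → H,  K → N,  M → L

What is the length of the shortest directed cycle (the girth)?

3

For each vertex v, BFS finds the shortest path from v back to v.
The shortest such closed walk is J → D → A → J, length 3.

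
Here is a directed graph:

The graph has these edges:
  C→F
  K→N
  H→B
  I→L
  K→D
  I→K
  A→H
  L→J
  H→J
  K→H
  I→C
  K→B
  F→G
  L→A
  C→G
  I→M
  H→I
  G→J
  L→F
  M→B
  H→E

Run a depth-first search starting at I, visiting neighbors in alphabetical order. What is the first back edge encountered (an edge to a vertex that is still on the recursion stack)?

DFS from I (visiting neighbors in alphabetical order); mark gray on enter, black on exit:
I gray
  C gray
    F gray
      G gray
        J gray
        J black
      G black
    F black
    C→G: G black — skip
  C black
  K gray
    B gray
    B black
    D gray
    D black
    H gray
      H→B: B black — skip
      E gray
      E black
      H→I: I is gray → back edge
First back edge: H → I.

H->I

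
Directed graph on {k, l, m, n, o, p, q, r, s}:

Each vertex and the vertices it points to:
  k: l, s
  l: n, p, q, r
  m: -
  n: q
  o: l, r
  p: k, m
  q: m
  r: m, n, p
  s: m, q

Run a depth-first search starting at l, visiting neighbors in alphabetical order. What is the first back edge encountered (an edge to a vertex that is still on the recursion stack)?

DFS from l (visiting neighbors in alphabetical order); mark gray on enter, black on exit:
l gray
  n gray
    q gray
      m gray
      m black
    q black
  n black
  p gray
    k gray
      k→l: l is gray → back edge
First back edge: k → l.

k→l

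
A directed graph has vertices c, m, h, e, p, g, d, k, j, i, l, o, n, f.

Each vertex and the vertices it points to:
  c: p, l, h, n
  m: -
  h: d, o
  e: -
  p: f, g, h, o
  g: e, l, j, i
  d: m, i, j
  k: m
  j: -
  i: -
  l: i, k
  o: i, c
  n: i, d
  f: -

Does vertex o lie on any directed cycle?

o is on a cycle iff o can reach itself via ≥1 edge.
o → c → p → o — yes.

Yes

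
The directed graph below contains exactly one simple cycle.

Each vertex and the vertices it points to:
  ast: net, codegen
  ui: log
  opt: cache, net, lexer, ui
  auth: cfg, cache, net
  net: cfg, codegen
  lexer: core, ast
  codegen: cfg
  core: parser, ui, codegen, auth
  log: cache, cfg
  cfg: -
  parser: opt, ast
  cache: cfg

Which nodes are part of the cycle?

opt, core, lexer, parser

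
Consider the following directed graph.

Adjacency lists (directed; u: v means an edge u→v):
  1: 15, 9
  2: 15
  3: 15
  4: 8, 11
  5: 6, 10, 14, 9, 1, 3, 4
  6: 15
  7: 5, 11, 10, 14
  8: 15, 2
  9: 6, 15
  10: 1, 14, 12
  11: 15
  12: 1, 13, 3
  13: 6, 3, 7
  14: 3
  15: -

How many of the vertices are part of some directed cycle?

5

A vertex is on a directed cycle iff it belongs to a strongly connected component of size ≥ 2 (or has a self-loop).
The vertices on cycles are {5, 7, 10, 12, 13} — 5 in total.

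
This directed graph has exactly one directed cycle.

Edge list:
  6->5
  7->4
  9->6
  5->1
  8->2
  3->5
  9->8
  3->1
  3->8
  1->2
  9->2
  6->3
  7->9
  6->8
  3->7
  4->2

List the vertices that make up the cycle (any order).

3, 6, 7, 9

DFS with gray/black marking from 7:
7 gray
  9 gray
    6 gray
      3 gray
        8 gray
          2 gray
          2 black
        8 black
        5 gray
          1 gray
            1→2: 2 black — skip
          1 black
        5 black
        3→1: 1 black — skip
        3→7: 7 is gray → back edge
Back edge closes the cycle 7 → 9 → 6 → 3 → 7; its vertices are {3, 6, 7, 9}.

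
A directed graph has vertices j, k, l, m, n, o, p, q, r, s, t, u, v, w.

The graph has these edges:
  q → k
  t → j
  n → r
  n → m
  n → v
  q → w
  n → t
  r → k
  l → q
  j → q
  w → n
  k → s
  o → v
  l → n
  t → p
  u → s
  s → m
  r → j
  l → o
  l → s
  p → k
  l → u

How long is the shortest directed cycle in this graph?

For each vertex v, BFS finds the shortest path from v back to v.
The shortest such closed walk is n → r → j → q → w → n, length 5.

5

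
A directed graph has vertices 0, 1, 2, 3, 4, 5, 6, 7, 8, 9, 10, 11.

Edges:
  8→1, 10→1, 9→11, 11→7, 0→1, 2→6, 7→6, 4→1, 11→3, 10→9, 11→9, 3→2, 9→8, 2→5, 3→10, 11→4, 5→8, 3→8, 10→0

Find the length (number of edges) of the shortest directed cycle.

For each vertex v, BFS finds the shortest path from v back to v.
The shortest such closed walk is 11 → 9 → 11, length 2.

2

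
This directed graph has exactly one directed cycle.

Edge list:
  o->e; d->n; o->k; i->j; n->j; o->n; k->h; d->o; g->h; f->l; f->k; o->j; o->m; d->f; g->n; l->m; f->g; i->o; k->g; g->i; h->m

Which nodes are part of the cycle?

g, i, k, o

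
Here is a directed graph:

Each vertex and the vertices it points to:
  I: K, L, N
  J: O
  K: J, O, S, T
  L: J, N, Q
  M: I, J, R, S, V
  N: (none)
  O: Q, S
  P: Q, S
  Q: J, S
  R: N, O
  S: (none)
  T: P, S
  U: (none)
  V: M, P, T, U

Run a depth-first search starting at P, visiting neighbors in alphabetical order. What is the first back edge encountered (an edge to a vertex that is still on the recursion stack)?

DFS from P (visiting neighbors in alphabetical order); mark gray on enter, black on exit:
P gray
  Q gray
    J gray
      O gray
        O→Q: Q is gray → back edge
First back edge: O → Q.

O->Q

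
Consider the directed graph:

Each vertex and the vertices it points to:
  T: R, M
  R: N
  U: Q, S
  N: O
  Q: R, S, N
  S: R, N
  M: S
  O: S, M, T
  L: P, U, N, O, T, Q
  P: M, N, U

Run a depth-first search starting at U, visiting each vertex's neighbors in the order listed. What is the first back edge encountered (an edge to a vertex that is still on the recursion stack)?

S→R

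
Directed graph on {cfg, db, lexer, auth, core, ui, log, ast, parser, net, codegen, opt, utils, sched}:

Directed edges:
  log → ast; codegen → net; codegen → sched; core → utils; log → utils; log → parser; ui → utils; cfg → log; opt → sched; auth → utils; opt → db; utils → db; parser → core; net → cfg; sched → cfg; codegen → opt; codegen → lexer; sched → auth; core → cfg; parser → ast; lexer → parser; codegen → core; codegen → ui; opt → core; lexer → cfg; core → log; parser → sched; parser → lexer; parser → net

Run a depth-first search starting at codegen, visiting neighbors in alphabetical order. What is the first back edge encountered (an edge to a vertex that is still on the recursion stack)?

DFS from codegen (visiting neighbors in alphabetical order); mark gray on enter, black on exit:
codegen gray
  core gray
    cfg gray
      log gray
        ast gray
        ast black
        parser gray
          parser→ast: ast black — skip
          parser→core: core is gray → back edge
First back edge: parser → core.

parser→core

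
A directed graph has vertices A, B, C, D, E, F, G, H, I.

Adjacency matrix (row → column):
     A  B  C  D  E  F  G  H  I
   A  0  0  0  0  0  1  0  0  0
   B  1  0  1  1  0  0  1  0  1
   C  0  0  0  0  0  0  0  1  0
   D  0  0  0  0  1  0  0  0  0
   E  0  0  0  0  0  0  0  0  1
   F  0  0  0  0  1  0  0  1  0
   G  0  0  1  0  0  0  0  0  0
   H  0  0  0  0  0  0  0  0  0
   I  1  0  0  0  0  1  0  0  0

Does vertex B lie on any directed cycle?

No

B lies on a cycle iff there is a path from B back to itself.
Exploring from B, it never reaches itself; equivalently, its strongly connected component is a singleton.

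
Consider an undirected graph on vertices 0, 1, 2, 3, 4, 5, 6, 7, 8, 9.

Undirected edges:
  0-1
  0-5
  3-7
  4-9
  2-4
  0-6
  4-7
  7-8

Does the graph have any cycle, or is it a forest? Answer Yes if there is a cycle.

DFS, tracking each vertex's parent; an edge to a visited non-parent vertex closes a cycle.
Start from 4:
visit 4 (parent –)
  visit 9 (parent 4)
    9–4: parent, skip
  visit 2 (parent 4)
    2–4: parent, skip
  visit 7 (parent 4)
    visit 3 (parent 7)
      3–7: parent, skip
    7–4: parent, skip
    visit 8 (parent 7)
      8–7: parent, skip
visit 0 (parent –)
  visit 6 (parent 0)
    6–0: parent, skip
  visit 5 (parent 0)
    5–0: parent, skip
  visit 1 (parent 0)
    1–0: parent, skip
No non-parent visited neighbor found — the graph is a forest.

No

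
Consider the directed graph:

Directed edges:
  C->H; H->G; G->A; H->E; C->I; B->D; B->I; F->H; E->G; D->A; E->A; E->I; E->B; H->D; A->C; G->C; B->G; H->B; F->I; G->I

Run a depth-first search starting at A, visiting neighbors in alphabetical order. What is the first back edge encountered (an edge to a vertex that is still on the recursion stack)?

DFS from A (visiting neighbors in alphabetical order); mark gray on enter, black on exit:
A gray
  C gray
    H gray
      B gray
        D gray
          D→A: A is gray → back edge
First back edge: D → A.

D->A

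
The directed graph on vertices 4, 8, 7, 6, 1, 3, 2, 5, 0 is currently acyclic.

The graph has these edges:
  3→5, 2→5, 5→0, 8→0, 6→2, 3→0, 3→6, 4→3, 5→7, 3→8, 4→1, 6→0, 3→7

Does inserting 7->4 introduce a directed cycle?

Yes

Adding 7→4 creates a cycle iff 4 can already reach 7.
Path from 4: 4 → 3 → 7.
So 4 → … → 7 → 4 is a cycle.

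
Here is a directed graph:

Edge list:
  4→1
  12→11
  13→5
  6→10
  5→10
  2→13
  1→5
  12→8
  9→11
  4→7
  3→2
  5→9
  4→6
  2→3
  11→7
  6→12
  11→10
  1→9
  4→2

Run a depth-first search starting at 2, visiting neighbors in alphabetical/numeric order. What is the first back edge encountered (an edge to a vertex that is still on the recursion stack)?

3→2

DFS from 2 (visiting neighbors in alphabetical/numeric order); mark gray on enter, black on exit:
2 gray
  3 gray
    3→2: 2 is gray → back edge
First back edge: 3 → 2.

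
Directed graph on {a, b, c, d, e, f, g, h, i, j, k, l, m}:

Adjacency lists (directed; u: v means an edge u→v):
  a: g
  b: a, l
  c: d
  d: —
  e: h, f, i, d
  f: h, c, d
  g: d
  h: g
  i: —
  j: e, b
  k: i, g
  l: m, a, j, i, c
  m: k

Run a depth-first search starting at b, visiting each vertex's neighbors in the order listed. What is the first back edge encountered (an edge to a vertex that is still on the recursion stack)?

DFS from b (visiting each vertex's neighbors in the order listed); mark gray on enter, black on exit:
b gray
  a gray
    g gray
      d gray
      d black
    g black
  a black
  l gray
    m gray
      k gray
        i gray
        i black
        k→g: g black — skip
      k black
    m black
    l→a: a black — skip
    j gray
      e gray
        h gray
          h→g: g black — skip
        h black
        f gray
          f→h: h black — skip
          c gray
            c→d: d black — skip
          c black
          f→d: d black — skip
        f black
        e→i: i black — skip
        e→d: d black — skip
      e black
      j→b: b is gray → back edge
First back edge: j → b.

j→b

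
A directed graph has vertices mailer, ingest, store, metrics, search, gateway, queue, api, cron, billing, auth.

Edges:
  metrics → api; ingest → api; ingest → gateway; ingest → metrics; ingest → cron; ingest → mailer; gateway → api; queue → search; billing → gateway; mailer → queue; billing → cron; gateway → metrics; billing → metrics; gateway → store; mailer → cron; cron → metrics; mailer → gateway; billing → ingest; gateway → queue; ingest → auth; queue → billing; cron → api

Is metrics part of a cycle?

No

metrics lies on a cycle iff there is a path from metrics back to itself.
Exploring from metrics, it never reaches itself; equivalently, its strongly connected component is a singleton.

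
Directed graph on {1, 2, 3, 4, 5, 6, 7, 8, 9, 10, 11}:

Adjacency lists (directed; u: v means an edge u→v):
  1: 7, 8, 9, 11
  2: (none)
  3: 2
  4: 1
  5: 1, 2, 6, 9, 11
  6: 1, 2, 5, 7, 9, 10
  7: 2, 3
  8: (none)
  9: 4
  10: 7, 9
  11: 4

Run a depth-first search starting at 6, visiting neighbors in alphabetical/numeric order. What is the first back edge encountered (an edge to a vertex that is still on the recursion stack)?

DFS from 6 (visiting neighbors in alphabetical/numeric order); mark gray on enter, black on exit:
6 gray
  1 gray
    7 gray
      2 gray
      2 black
      3 gray
        3→2: 2 black — skip
      3 black
    7 black
    8 gray
    8 black
    9 gray
      4 gray
        4→1: 1 is gray → back edge
First back edge: 4 → 1.

4->1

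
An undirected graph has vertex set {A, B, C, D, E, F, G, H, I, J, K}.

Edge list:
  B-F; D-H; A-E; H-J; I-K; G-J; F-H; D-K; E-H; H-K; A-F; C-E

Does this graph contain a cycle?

DFS, tracking each vertex's parent; an edge to a visited non-parent vertex closes a cycle.
Start from D:
visit D (parent –)
  visit K (parent D)
    K–D: parent, skip
    visit I (parent K)
      I–K: parent, skip
    visit H (parent K)
      H–K: parent, skip
      visit J (parent H)
        J–H: parent, skip
        visit G (parent J)
          G–J: parent, skip
      H–D: D visited and ≠ parent → cycle
Cycle: D – K – H – D.

Yes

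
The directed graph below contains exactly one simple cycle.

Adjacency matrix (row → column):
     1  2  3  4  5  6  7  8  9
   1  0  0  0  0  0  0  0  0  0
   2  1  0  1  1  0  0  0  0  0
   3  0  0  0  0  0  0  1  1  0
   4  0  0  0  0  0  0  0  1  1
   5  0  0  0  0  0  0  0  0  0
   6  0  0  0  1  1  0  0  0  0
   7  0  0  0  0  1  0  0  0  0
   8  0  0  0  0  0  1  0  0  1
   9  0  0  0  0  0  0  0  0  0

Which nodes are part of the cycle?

4, 6, 8

DFS with gray/black marking from 4:
4 gray
  9 gray
  9 black
  8 gray
    6 gray
      6→4: 4 is gray → back edge
Back edge closes the cycle 4 → 8 → 6 → 4; its vertices are {4, 6, 8}.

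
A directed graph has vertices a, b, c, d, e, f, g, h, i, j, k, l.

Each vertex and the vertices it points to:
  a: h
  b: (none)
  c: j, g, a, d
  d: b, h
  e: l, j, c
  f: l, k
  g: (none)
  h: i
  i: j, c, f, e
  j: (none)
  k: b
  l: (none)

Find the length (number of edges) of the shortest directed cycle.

4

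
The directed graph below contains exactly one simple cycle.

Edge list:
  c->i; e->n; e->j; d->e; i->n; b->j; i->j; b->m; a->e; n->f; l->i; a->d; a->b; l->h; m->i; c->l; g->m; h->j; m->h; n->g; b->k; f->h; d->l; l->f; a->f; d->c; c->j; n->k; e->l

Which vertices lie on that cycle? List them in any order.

g, i, m, n

DFS with gray/black marking from n:
n gray
  f gray
    h gray
      j gray
      j black
    h black
  f black
  k gray
  k black
  g gray
    m gray
      i gray
        i→j: j black — skip
        i→n: n is gray → back edge
Back edge closes the cycle n → g → m → i → n; its vertices are {g, i, m, n}.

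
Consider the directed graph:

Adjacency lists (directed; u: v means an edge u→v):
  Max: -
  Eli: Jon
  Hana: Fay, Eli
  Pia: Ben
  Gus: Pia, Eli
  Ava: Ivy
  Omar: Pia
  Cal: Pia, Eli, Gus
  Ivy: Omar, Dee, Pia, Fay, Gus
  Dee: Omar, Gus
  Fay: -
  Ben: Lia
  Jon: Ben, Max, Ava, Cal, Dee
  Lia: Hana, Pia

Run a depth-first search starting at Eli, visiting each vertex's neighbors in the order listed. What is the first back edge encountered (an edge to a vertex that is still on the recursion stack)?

Hana->Eli

DFS from Eli (visiting each vertex's neighbors in the order listed); mark gray on enter, black on exit:
Eli gray
  Jon gray
    Ben gray
      Lia gray
        Hana gray
          Fay gray
          Fay black
          Hana→Eli: Eli is gray → back edge
First back edge: Hana → Eli.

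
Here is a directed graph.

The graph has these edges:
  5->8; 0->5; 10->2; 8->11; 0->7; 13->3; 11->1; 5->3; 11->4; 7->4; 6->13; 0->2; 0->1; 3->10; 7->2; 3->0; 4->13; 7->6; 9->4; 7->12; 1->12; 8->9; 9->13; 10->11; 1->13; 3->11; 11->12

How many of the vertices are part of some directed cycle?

12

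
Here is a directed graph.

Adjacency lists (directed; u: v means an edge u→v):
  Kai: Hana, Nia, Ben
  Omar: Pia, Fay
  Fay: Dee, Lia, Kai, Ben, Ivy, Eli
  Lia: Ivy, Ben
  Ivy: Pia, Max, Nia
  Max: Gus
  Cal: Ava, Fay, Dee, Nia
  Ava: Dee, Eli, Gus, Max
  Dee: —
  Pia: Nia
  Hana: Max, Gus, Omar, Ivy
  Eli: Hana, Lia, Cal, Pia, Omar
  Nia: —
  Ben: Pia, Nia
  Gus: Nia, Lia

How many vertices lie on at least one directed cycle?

11

A vertex is on a directed cycle iff it belongs to a strongly connected component of size ≥ 2 (or has a self-loop).
The vertices on cycles are {Ava, Cal, Eli, Fay, Gus, Ivy, Kai, Lia, Max, Hana, Omar} — 11 in total.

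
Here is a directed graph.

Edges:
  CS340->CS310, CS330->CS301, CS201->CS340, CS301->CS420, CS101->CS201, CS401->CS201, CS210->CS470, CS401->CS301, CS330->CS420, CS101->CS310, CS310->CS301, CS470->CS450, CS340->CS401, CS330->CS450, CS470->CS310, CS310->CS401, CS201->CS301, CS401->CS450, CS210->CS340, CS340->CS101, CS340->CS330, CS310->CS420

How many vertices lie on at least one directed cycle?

A vertex is on a directed cycle iff it belongs to a strongly connected component of size ≥ 2 (or has a self-loop).
The vertices on cycles are {CS101, CS201, CS310, CS340, CS401} — 5 in total.

5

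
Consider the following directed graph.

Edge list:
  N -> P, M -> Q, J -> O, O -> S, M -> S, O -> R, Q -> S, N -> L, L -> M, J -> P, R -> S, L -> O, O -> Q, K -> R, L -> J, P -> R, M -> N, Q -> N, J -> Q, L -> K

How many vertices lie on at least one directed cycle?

A vertex is on a directed cycle iff it belongs to a strongly connected component of size ≥ 2 (or has a self-loop).
The vertices on cycles are {J, L, M, N, O, Q} — 6 in total.

6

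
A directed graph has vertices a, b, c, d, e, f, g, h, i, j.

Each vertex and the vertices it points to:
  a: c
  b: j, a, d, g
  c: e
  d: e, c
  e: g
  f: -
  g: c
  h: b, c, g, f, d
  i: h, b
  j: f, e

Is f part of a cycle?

f lies on a cycle iff there is a path from f back to itself.
Exploring from f, it never reaches itself; equivalently, its strongly connected component is a singleton.

No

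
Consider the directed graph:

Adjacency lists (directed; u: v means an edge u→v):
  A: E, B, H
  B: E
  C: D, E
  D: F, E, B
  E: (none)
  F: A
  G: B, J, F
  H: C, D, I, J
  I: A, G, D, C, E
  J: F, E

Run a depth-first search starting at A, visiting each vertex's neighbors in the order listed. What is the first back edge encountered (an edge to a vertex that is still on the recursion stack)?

F→A

DFS from A (visiting each vertex's neighbors in the order listed); mark gray on enter, black on exit:
A gray
  E gray
  E black
  B gray
    B→E: E black — skip
  B black
  H gray
    C gray
      D gray
        F gray
          F→A: A is gray → back edge
First back edge: F → A.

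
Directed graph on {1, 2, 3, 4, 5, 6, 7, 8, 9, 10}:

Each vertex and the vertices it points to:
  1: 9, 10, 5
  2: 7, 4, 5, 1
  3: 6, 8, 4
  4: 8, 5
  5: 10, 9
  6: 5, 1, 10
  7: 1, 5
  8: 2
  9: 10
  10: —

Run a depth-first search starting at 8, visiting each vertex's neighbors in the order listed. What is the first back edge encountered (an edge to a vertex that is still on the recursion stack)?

4→8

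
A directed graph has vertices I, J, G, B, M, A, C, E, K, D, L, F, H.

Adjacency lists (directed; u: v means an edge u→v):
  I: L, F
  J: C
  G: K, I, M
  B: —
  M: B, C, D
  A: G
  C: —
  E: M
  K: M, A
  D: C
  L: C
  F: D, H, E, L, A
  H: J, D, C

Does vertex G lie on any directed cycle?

G is on a cycle iff G can reach itself via ≥1 edge.
G → K → A → G — yes.

Yes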